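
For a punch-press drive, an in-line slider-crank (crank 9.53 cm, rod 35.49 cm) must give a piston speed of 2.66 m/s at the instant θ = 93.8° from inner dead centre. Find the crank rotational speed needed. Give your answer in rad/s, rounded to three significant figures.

For an in-line slider-crank, |v_piston| = rω|sinθ|·[1 + r cosθ/√(L² − r² sin²θ)].
With r = 0.0953 m, L = 0.3549 m, θ = 93.8°: the bracketed kinematic factor |dx/dθ| = 0.093334 m.
ω = v/|dx/dθ| = 2.66/0.093334 = 28.5 rad/s.

28.5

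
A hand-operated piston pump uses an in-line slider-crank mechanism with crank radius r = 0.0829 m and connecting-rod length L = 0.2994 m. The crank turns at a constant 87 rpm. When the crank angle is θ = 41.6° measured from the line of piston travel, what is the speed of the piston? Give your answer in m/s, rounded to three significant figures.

ω = 2π·87/60 = 9.111 rad/s
For an in-line slider-crank, x = r cosθ + √(L² − r² sin²θ), so v = −rω sinθ·[1 + r cosθ/√(L² − r² sin²θ)].
With r = 0.0829 m, L = 0.2994 m, θ = 41.6°: √(L² − r² sin²θ) = 0.2943 m.
v = −0.0829·9.111·0.66393·[1 + 0.0829·0.74780/0.2943] = -0.60707 m/s.
|v| = 0.60707 m/s.

0.607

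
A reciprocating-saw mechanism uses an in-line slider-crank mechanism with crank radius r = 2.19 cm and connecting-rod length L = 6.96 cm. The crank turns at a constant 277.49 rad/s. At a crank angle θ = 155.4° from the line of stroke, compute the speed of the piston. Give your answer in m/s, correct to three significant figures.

ω = 277.5 rad/s
For an in-line slider-crank, x = r cosθ + √(L² − r² sin²θ), so v = −rω sinθ·[1 + r cosθ/√(L² − r² sin²θ)].
With r = 0.0219 m, L = 0.0696 m, θ = 155.4°: √(L² − r² sin²θ) = 0.069 m.
v = −0.0219·277.5·0.41628·[1 + 0.0219·-0.90924/0.069] = -1.7997 m/s.
|v| = 1.7997 m/s.

1.80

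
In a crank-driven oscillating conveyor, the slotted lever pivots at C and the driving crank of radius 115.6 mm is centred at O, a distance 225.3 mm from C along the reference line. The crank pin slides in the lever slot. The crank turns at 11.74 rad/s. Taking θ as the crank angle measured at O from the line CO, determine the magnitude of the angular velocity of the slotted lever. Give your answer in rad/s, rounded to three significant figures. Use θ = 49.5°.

ω = 11.74 rad/s
Crank pin A relative to C: A = (d + r cosθ, r sinθ); lever angle φ = atan2(r sinθ, d + r cosθ).
Differentiating tanφ: φ̇ = rω(d cosθ + r)/(d² + r² + 2dr cosθ).
d² + r² + 2dr cosθ = |CA|² = 0.0979528 m²;  d cosθ + r = +0.26192 m.
|ω_lever| = |0.1156·11.74·+0.26192| / 0.0979528 = 3.6289 rad/s.

3.63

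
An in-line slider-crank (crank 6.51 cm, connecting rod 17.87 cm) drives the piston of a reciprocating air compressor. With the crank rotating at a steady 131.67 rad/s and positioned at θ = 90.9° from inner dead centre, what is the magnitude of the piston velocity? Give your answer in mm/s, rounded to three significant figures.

ω = 131.7 rad/s
For an in-line slider-crank, x = r cosθ + √(L² − r² sin²θ), so v = −rω sinθ·[1 + r cosθ/√(L² − r² sin²θ)].
With r = 0.0651 m, L = 0.1787 m, θ = 90.9°: √(L² − r² sin²θ) = 0.16642 m.
v = −0.0651·131.7·0.99988·[1 + 0.0651·-0.01571/0.16642] = -8.518 m/s.
|v| = 8.518 m/s = 8518 mm/s.

8520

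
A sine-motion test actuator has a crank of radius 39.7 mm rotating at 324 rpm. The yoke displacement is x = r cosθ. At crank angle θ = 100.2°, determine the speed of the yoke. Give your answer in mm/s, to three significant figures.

1330

ω = 33.93 rad/s (from 324 rpm).
x = r cosθ ⇒ ẋ = −rω sinθ.
|v| = rω|sinθ| = 0.0397·33.93·|sin 100.2°| = 1.3257 m/s = 1325.7 mm/s.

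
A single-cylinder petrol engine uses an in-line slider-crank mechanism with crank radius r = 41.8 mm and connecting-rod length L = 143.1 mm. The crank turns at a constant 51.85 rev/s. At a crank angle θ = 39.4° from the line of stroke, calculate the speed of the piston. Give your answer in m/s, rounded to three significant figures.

ω = 2π·51.9 = 325.8 rad/s
For an in-line slider-crank, x = r cosθ + √(L² − r² sin²θ), so v = −rω sinθ·[1 + r cosθ/√(L² − r² sin²θ)].
With r = 0.0418 m, L = 0.1431 m, θ = 39.4°: √(L² − r² sin²θ) = 0.14062 m.
v = −0.0418·325.8·0.63473·[1 + 0.0418·0.77273/0.14062] = -10.629 m/s.
|v| = 10.629 m/s.

10.6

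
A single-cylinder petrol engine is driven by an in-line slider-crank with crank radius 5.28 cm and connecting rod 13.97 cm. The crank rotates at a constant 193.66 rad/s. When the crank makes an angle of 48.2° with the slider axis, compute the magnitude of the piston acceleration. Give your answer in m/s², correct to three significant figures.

1260

ω = 193.7 rad/s
x(θ) = r cosθ + √(L² − r² sin²θ); with ω constant, a = ω²·d²x/dθ².
d²x/dθ² = −r cosθ − r²(cos2θ)/√u − r⁴ sin²2θ/(4u^{3/2}),  u = L² − r² sin²θ = 0.0179668 m².
Substituting r = 0.0528 m, L = 0.1397 m, θ = 48.2°: d²x/dθ² = -0.033671 m.
a = ω²·d²x/dθ² = (193.7)²·(-0.033671) = -1262.8 m/s²;  |a| = 1262.8 m/s².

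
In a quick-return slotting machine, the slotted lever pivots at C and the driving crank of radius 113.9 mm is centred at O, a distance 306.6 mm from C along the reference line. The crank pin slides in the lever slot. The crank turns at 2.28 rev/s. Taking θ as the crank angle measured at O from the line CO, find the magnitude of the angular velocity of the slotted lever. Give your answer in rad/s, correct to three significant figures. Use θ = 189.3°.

8.09

ω = 14.33 rad/s (from 2.28 rev/s).
Crank pin A relative to C: A = (d + r cosθ, r sinθ); lever angle φ = atan2(r sinθ, d + r cosθ).
Differentiating tanφ: φ̇ = rω(d cosθ + r)/(d² + r² + 2dr cosθ).
d² + r² + 2dr cosθ = |CA|² = 0.0380513 m²;  d cosθ + r = -0.18867 m.
|ω_lever| = |0.1139·14.33·-0.18867| / 0.0380513 = 8.0904 rad/s.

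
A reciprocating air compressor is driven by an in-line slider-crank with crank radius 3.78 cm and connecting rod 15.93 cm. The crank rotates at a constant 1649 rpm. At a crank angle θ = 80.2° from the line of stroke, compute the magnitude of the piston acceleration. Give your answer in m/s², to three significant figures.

66.8

ω = 2π·1649/60 = 172.7 rad/s
x(θ) = r cosθ + √(L² − r² sin²θ); with ω constant, a = ω²·d²x/dθ².
d²x/dθ² = −r cosθ − r²(cos2θ)/√u − r⁴ sin²2θ/(4u^{3/2}),  u = L² − r² sin²θ = 0.023989 m².
Substituting r = 0.0378 m, L = 0.1593 m, θ = 80.2°: d²x/dθ² = +0.0022413 m.
a = ω²·d²x/dθ² = (172.7)²·(+0.0022413) = +66.835 m/s²;  |a| = 66.835 m/s².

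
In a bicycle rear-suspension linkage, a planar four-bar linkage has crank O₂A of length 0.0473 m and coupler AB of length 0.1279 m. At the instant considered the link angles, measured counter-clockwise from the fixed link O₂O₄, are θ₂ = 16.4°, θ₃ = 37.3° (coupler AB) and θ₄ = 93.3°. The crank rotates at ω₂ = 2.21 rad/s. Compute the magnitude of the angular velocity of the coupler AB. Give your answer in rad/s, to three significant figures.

0.960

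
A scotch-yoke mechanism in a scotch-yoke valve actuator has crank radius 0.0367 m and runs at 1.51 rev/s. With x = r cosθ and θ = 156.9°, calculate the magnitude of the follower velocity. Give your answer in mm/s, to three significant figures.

ω = 9.488 rad/s (from 1.51 rev/s).
x = r cosθ ⇒ ẋ = −rω sinθ.
|v| = rω|sinθ| = 0.0367·9.488·|sin 156.9°| = 0.13661 m/s = 136.61 mm/s.

137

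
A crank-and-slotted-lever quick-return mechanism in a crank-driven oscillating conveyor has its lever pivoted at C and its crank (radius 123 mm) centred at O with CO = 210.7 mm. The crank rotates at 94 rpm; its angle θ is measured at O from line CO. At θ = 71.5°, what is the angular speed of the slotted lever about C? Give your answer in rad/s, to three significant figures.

ω = 9.844 rad/s (from 94 rpm).
Crank pin A relative to C: A = (d + r cosθ, r sinθ); lever angle φ = atan2(r sinθ, d + r cosθ).
Differentiating tanφ: φ̇ = rω(d cosθ + r)/(d² + r² + 2dr cosθ).
d² + r² + 2dr cosθ = |CA|² = 0.0759701 m²;  d cosθ + r = +0.18986 m.
|ω_lever| = |0.123·9.844·+0.18986| / 0.0759701 = 3.0258 rad/s.

3.03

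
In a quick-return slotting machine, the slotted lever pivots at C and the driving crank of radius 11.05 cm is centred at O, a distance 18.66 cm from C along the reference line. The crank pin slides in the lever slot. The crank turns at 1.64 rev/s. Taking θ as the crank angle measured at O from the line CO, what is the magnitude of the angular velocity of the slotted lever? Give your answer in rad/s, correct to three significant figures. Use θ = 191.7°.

ω = 10.3 rad/s (from 1.64 rev/s).
Crank pin A relative to C: A = (d + r cosθ, r sinθ); lever angle φ = atan2(r sinθ, d + r cosθ).
Differentiating tanφ: φ̇ = rω(d cosθ + r)/(d² + r² + 2dr cosθ).
d² + r² + 2dr cosθ = |CA|² = 0.00664803 m²;  d cosθ + r = -0.072223 m.
|ω_lever| = |0.1105·10.3·-0.072223| / 0.00664803 = 12.37 rad/s.

12.4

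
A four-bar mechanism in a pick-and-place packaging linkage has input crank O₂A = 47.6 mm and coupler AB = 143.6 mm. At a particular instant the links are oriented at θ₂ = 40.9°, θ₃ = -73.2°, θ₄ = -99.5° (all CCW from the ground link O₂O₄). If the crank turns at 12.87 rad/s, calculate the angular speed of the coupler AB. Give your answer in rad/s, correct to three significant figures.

ω₂ = 12.87 rad/s
Differentiating the loop-closure r₂e^{iθ₂}+r₃e^{iθ₃}=r₁+r₄e^{iθ₄} gives r₂ω₂e^{iθ₂}+r₃ω₃e^{iθ₃}=r₄ω₄e^{iθ₄}.
Eliminating the other unknown: ω₃ = r₂ω₂ sin(θ₄−θ₂) / [r₃ sin(θ₃−θ₄)].
Numerator sine = -0.63742; denominator sine = +0.44307.
Result = 0.0476·12.87·(-0.63742) / (0.1436·(+0.44307)) = -6.1374 rad/s; magnitude 6.1374 rad/s.

6.14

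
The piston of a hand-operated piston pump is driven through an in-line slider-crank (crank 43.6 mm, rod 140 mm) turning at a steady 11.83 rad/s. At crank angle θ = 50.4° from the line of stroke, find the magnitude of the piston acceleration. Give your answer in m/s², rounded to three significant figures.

3.57

ω = 11.83 rad/s
x(θ) = r cosθ + √(L² − r² sin²θ); with ω constant, a = ω²·d²x/dθ².
d²x/dθ² = −r cosθ − r²(cos2θ)/√u − r⁴ sin²2θ/(4u^{3/2}),  u = L² − r² sin²θ = 0.0184714 m².
Substituting r = 0.0436 m, L = 0.14 m, θ = 50.4°: d²x/dθ² = -0.025518 m.
a = ω²·d²x/dθ² = (11.83)²·(-0.025518) = -3.5712 m/s²;  |a| = 3.5712 m/s².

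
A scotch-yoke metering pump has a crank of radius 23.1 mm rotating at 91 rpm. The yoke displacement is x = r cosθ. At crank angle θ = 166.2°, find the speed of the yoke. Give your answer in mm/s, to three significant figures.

ω = 9.529 rad/s (from 91 rpm).
x = r cosθ ⇒ ẋ = −rω sinθ.
|v| = rω|sinθ| = 0.0231·9.529·|sin 166.2°| = 0.052509 m/s = 52.509 mm/s.

52.5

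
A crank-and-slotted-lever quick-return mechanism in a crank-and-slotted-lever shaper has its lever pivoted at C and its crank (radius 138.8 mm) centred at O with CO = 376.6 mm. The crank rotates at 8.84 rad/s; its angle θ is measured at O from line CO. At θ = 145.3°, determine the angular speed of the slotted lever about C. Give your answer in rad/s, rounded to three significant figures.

ω = 8.84 rad/s
Crank pin A relative to C: A = (d + r cosθ, r sinθ); lever angle φ = atan2(r sinθ, d + r cosθ).
Differentiating tanφ: φ̇ = rω(d cosθ + r)/(d² + r² + 2dr cosθ).
d² + r² + 2dr cosθ = |CA|² = 0.0751426 m²;  d cosθ + r = -0.17082 m.
|ω_lever| = |0.1388·8.84·-0.17082| / 0.0751426 = 2.7893 rad/s.

2.79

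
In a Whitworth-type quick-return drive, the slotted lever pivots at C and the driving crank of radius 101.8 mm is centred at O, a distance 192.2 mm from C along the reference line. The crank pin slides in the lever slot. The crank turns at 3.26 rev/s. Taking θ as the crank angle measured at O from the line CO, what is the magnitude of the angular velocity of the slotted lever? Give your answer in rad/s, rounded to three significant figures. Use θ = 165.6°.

ω = 20.48 rad/s (from 3.26 rev/s).
Crank pin A relative to C: A = (d + r cosθ, r sinθ); lever angle φ = atan2(r sinθ, d + r cosθ).
Differentiating tanφ: φ̇ = rω(d cosθ + r)/(d² + r² + 2dr cosθ).
d² + r² + 2dr cosθ = |CA|² = 0.00940156 m²;  d cosθ + r = -0.084362 m.
|ω_lever| = |0.1018·20.48·-0.084362| / 0.00940156 = 18.711 rad/s.

18.7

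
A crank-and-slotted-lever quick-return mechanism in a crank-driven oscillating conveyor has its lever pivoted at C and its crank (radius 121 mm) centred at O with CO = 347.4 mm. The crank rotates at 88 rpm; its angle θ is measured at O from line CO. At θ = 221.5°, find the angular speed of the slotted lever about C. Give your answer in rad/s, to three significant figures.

2.14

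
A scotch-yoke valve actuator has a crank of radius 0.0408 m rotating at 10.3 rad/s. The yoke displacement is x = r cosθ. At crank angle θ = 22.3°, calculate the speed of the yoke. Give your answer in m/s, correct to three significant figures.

0.159

ω = 10.3 rad/s
x = r cosθ ⇒ ẋ = −rω sinθ.
|v| = rω|sinθ| = 0.0408·10.3·|sin 22.3°| = 0.15946 m/s.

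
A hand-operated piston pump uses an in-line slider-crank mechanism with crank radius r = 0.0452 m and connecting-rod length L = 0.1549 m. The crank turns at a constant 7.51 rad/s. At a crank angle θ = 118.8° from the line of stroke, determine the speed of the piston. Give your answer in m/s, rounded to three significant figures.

0.254

ω = 7.51 rad/s
For an in-line slider-crank, x = r cosθ + √(L² − r² sin²θ), so v = −rω sinθ·[1 + r cosθ/√(L² − r² sin²θ)].
With r = 0.0452 m, L = 0.1549 m, θ = 118.8°: √(L² − r² sin²θ) = 0.14975 m.
v = −0.0452·7.51·0.87631·[1 + 0.0452·-0.48175/0.14975] = -0.25421 m/s.
|v| = 0.25421 m/s.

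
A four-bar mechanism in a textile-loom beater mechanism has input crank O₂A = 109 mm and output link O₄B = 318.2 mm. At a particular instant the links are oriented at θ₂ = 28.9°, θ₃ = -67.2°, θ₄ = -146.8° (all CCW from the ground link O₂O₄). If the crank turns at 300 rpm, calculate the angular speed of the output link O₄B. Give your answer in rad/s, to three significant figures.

10.9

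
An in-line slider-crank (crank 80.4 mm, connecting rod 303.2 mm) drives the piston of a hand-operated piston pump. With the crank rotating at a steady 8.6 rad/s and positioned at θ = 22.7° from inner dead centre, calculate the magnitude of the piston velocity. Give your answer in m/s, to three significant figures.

ω = 8.6 rad/s
For an in-line slider-crank, x = r cosθ + √(L² − r² sin²θ), so v = −rω sinθ·[1 + r cosθ/√(L² − r² sin²θ)].
With r = 0.0804 m, L = 0.3032 m, θ = 22.7°: √(L² − r² sin²θ) = 0.30161 m.
v = −0.0804·8.6·0.38591·[1 + 0.0804·0.92254/0.30161] = -0.33245 m/s.
|v| = 0.33245 m/s.

0.332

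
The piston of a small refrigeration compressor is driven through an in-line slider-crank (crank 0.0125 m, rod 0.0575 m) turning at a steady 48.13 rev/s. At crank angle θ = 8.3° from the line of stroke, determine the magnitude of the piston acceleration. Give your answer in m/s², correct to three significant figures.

ω = 2π·48.1 = 302.4 rad/s
x(θ) = r cosθ + √(L² − r² sin²θ); with ω constant, a = ω²·d²x/dθ².
d²x/dθ² = −r cosθ − r²(cos2θ)/√u − r⁴ sin²2θ/(4u^{3/2}),  u = L² − r² sin²θ = 0.00330299 m².
Substituting r = 0.0125 m, L = 0.0575 m, θ = 8.3°: d²x/dθ² = -0.014977 m.
a = ω²·d²x/dθ² = (302.4)²·(-0.014977) = -1369.7 m/s²;  |a| = 1369.7 m/s².

1370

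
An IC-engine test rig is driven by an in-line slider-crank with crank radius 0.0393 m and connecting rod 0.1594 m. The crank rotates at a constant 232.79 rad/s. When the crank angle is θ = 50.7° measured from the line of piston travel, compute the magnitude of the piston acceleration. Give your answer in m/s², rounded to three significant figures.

1250

ω = 232.8 rad/s
x(θ) = r cosθ + √(L² − r² sin²θ); with ω constant, a = ω²·d²x/dθ².
d²x/dθ² = −r cosθ − r²(cos2θ)/√u − r⁴ sin²2θ/(4u^{3/2}),  u = L² − r² sin²θ = 0.0244835 m².
Substituting r = 0.0393 m, L = 0.1594 m, θ = 50.7°: d²x/dθ² = -0.02309 m.
a = ω²·d²x/dθ² = (232.8)²·(-0.02309) = -1251.3 m/s²;  |a| = 1251.3 m/s².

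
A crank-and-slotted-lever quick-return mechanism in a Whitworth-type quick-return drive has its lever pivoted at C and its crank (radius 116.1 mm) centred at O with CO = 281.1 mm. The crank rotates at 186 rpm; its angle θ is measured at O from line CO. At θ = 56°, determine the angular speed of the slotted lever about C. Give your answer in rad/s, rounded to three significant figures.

4.79

ω = 19.48 rad/s (from 186 rpm).
Crank pin A relative to C: A = (d + r cosθ, r sinθ); lever angle φ = atan2(r sinθ, d + r cosθ).
Differentiating tanφ: φ̇ = rω(d cosθ + r)/(d² + r² + 2dr cosθ).
d² + r² + 2dr cosθ = |CA|² = 0.128996 m²;  d cosθ + r = +0.27329 m.
|ω_lever| = |0.1161·19.48·+0.27329| / 0.128996 = 4.7909 rad/s.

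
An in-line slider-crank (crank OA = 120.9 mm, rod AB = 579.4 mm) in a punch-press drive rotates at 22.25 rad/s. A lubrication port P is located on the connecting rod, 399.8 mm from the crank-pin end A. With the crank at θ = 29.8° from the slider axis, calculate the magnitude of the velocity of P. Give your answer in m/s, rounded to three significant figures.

ω = 22.25 rad/s.  Crank-pin speed |V_A| = rω = 2.69 m/s, perpendicular to OA.
Rod angle: sinφ = −(r/L) sinθ ⇒ φ = -5.952°; ω_rod = −rω cosθ/√(L²−r²sin²θ) = -4.0507 rad/s.
V_P = V_A + ω_rod × AP, with AP = 0.3998 m along the rod.
Components: V_Px = −rω sinθ − a·ω_rod·sinφ = -1.5048 m/s;  V_Py = rω cosθ + a·ω_rod·cosφ = +0.72358 m/s.
|V_P| = √(V_Px² + V_Py²) = 1.6697 m/s.

1.67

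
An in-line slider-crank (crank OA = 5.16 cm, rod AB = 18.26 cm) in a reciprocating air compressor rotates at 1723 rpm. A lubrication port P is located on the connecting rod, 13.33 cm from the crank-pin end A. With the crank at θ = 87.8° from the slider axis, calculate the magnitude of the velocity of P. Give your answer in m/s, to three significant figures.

9.38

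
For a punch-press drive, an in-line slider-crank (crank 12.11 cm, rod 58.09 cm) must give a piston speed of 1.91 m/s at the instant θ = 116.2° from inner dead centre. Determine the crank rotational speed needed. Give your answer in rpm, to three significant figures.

For an in-line slider-crank, |v_piston| = rω|sinθ|·[1 + r cosθ/√(L² − r² sin²θ)].
With r = 0.1211 m, L = 0.5809 m, θ = 116.2°: the bracketed kinematic factor |dx/dθ| = 0.098477 m.
ω = v/|dx/dθ| = 1.91/0.098477 = 19.395 rad/s.
N = 60ω/(2π) = 185.21 rpm.

185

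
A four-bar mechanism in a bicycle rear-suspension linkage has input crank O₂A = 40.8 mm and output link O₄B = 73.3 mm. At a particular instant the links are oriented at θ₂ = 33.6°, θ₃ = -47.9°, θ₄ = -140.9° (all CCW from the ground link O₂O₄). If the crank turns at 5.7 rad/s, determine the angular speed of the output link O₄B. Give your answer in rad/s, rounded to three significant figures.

3.14

ω₂ = 5.7 rad/s
Differentiating the loop-closure r₂e^{iθ₂}+r₃e^{iθ₃}=r₁+r₄e^{iθ₄} gives r₂ω₂e^{iθ₂}+r₃ω₃e^{iθ₃}=r₄ω₄e^{iθ₄}.
Eliminating the other unknown: ω₄ = r₂ω₂ sin(θ₂−θ₃) / [r₄ sin(θ₄−θ₃)].
Numerator sine = +0.98902; denominator sine = -0.99863.
Result = 0.0408·5.7·(+0.98902) / (0.0733·(-0.99863)) = -3.1422 rad/s; magnitude 3.1422 rad/s.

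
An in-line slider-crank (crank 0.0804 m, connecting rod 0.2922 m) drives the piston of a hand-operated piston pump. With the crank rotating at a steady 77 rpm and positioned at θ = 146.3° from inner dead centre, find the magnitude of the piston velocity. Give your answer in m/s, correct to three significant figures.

0.276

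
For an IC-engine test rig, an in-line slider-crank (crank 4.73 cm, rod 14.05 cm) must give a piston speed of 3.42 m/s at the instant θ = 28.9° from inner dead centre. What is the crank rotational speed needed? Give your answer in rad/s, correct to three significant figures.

115

For an in-line slider-crank, |v_piston| = rω|sinθ|·[1 + r cosθ/√(L² − r² sin²θ)].
With r = 0.0473 m, L = 0.1405 m, θ = 28.9°: the bracketed kinematic factor |dx/dθ| = 0.029688 m.
ω = v/|dx/dθ| = 3.42/0.029688 = 115.2 rad/s.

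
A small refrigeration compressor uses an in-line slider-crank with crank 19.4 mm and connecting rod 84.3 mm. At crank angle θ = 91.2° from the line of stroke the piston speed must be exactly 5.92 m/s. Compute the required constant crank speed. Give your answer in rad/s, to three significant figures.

307

For an in-line slider-crank, |v_piston| = rω|sinθ|·[1 + r cosθ/√(L² − r² sin²θ)].
With r = 0.0194 m, L = 0.0843 m, θ = 91.2°: the bracketed kinematic factor |dx/dθ| = 0.0193 m.
ω = v/|dx/dθ| = 5.92/0.0193 = 306.74 rad/s.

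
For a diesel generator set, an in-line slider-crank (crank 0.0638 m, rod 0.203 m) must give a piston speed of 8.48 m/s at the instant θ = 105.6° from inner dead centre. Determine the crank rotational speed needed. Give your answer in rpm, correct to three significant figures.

For an in-line slider-crank, |v_piston| = rω|sinθ|·[1 + r cosθ/√(L² − r² sin²θ)].
With r = 0.0638 m, L = 0.203 m, θ = 105.6°: the bracketed kinematic factor |dx/dθ| = 0.056001 m.
ω = v/|dx/dθ| = 8.48/0.056001 = 151.43 rad/s.
N = 60ω/(2π) = 1446 rpm.

1450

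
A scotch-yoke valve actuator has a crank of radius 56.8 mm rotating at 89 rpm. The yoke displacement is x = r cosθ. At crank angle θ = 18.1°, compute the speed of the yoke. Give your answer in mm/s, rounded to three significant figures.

164

ω = 9.32 rad/s (from 89 rpm).
x = r cosθ ⇒ ẋ = −rω sinθ.
|v| = rω|sinθ| = 0.0568·9.32·|sin 18.1°| = 0.16447 m/s = 164.47 mm/s.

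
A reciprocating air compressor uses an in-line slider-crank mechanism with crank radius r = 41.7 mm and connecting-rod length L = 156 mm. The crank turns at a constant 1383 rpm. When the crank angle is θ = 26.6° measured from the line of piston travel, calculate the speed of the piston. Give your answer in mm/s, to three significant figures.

ω = 2π·1383/60 = 144.8 rad/s
For an in-line slider-crank, x = r cosθ + √(L² − r² sin²θ), so v = −rω sinθ·[1 + r cosθ/√(L² − r² sin²θ)].
With r = 0.0417 m, L = 0.156 m, θ = 26.6°: √(L² − r² sin²θ) = 0.15488 m.
v = −0.0417·144.8·0.44776·[1 + 0.0417·0.89415/0.15488] = -3.3552 m/s.
|v| = 3.3552 m/s = 3355.2 mm/s.

3360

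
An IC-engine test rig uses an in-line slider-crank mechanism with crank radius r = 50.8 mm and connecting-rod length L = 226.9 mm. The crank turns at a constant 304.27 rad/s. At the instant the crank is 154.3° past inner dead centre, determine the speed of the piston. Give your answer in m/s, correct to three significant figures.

ω = 304.3 rad/s
For an in-line slider-crank, x = r cosθ + √(L² − r² sin²θ), so v = −rω sinθ·[1 + r cosθ/√(L² − r² sin²θ)].
With r = 0.0508 m, L = 0.2269 m, θ = 154.3°: √(L² − r² sin²θ) = 0.22583 m.
v = −0.0508·304.3·0.43366·[1 + 0.0508·-0.90108/0.22583] = -5.3443 m/s.
|v| = 5.3443 m/s.

5.34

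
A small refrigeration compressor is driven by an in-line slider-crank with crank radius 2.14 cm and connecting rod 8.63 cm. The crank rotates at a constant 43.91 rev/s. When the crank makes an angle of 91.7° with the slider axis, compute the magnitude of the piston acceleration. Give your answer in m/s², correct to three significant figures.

465

ω = 2π·43.9 = 275.9 rad/s
x(θ) = r cosθ + √(L² − r² sin²θ); with ω constant, a = ω²·d²x/dθ².
d²x/dθ² = −r cosθ − r²(cos2θ)/√u − r⁴ sin²2θ/(4u^{3/2}),  u = L² − r² sin²θ = 0.00699013 m².
Substituting r = 0.0214 m, L = 0.0863 m, θ = 91.7°: d²x/dθ² = +0.0061024 m.
a = ω²·d²x/dθ² = (275.9)²·(+0.0061024) = +464.5 m/s²;  |a| = 464.5 m/s².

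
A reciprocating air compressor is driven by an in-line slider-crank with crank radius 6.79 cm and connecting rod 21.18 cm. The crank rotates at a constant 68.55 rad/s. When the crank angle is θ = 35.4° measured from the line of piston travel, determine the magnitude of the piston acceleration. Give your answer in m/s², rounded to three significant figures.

297

ω = 68.55 rad/s
x(θ) = r cosθ + √(L² − r² sin²θ); with ω constant, a = ω²·d²x/dθ².
d²x/dθ² = −r cosθ − r²(cos2θ)/√u − r⁴ sin²2θ/(4u^{3/2}),  u = L² − r² sin²θ = 0.0433121 m².
Substituting r = 0.0679 m, L = 0.2118 m, θ = 35.4°: d²x/dθ² = -0.063158 m.
a = ω²·d²x/dθ² = (68.55)²·(-0.063158) = -296.79 m/s²;  |a| = 296.79 m/s².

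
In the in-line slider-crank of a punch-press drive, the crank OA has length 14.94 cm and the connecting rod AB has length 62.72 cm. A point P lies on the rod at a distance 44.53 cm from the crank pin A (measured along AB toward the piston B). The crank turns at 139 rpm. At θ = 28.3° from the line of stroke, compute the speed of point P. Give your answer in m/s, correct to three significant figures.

1.31

ω = 14.56 rad/s.  Crank-pin speed |V_A| = rω = 2.1747 m/s, perpendicular to OA.
Rod angle: sinφ = −(r/L) sinθ ⇒ φ = -6.484°; ω_rod = −rω cosθ/√(L²−r²sin²θ) = -3.0725 rad/s.
V_P = V_A + ω_rod × AP, with AP = 0.4453 m along the rod.
Components: V_Px = −rω sinθ − a·ω_rod·sinφ = -1.1855 m/s;  V_Py = rω cosθ + a·ω_rod·cosφ = +0.55531 m/s.
|V_P| = √(V_Px² + V_Py²) = 1.3091 m/s.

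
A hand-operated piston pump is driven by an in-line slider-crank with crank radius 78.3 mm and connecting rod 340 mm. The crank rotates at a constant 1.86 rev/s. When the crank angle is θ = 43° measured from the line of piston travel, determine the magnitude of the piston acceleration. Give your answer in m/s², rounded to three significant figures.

8.03

ω = 2π·1.86 = 11.69 rad/s
x(θ) = r cosθ + √(L² − r² sin²θ); with ω constant, a = ω²·d²x/dθ².
d²x/dθ² = −r cosθ − r²(cos2θ)/√u − r⁴ sin²2θ/(4u^{3/2}),  u = L² − r² sin²θ = 0.112748 m².
Substituting r = 0.0783 m, L = 0.34 m, θ = 43°: d²x/dθ² = -0.058786 m.
a = ω²·d²x/dθ² = (11.69)²·(-0.058786) = -8.0289 m/s²;  |a| = 8.0289 m/s².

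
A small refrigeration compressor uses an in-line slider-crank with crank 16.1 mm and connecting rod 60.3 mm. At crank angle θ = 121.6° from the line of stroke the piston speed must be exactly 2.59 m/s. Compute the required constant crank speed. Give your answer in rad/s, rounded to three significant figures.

221

For an in-line slider-crank, |v_piston| = rω|sinθ|·[1 + r cosθ/√(L² − r² sin²θ)].
With r = 0.0161 m, L = 0.0603 m, θ = 121.6°: the bracketed kinematic factor |dx/dθ| = 0.011743 m.
ω = v/|dx/dθ| = 2.59/0.011743 = 220.56 rad/s.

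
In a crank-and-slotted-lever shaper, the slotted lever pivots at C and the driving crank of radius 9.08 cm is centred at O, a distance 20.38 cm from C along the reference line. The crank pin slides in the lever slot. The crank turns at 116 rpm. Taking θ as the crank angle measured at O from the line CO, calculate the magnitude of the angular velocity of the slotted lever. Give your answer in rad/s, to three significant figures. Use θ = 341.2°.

ω = 12.15 rad/s (from 116 rpm).
Crank pin A relative to C: A = (d + r cosθ, r sinθ); lever angle φ = atan2(r sinθ, d + r cosθ).
Differentiating tanφ: φ̇ = rω(d cosθ + r)/(d² + r² + 2dr cosθ).
d² + r² + 2dr cosθ = |CA|² = 0.0848146 m²;  d cosθ + r = +0.28373 m.
|ω_lever| = |0.0908·12.15·+0.28373| / 0.0848146 = 3.6898 rad/s.

3.69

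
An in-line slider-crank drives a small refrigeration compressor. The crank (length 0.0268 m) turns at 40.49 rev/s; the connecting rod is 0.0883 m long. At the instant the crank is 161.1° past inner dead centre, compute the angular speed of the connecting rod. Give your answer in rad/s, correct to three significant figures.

ω = 254.4 rad/s (converted from 40.49 rev/s).
The rod makes angle φ with the slider axis where L sinφ = r sinθ; differentiating, L cosφ·φ̇ = r ω cosθ.
L cosφ = √(L² − r² sin²θ) = 0.087872 m.
|ω_rod| = r ω |cosθ| / √(L² − r² sin²θ) = 0.0268·254.4·0.94609/0.087872 = 73.408 rad/s.

73.4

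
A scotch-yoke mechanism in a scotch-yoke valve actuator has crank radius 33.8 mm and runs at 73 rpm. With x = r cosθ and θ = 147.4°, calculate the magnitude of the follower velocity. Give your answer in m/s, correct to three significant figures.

0.139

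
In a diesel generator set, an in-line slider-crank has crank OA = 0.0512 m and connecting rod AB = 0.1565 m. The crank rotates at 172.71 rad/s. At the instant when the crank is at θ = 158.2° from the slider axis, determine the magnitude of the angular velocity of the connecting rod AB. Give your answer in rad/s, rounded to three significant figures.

52.9

ω = 172.7 rad/s
The rod makes angle φ with the slider axis where L sinφ = r sinθ; differentiating, L cosφ·φ̇ = r ω cosθ.
L cosφ = √(L² − r² sin²θ) = 0.15534 m.
|ω_rod| = r ω |cosθ| / √(L² − r² sin²θ) = 0.0512·172.7·0.92849/0.15534 = 52.854 rad/s.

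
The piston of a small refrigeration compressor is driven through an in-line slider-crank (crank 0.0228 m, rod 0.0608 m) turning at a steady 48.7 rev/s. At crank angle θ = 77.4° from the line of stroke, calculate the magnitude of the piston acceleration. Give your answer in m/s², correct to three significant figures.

ω = 2π·48.7 = 306 rad/s
x(θ) = r cosθ + √(L² − r² sin²θ); with ω constant, a = ω²·d²x/dθ².
d²x/dθ² = −r cosθ − r²(cos2θ)/√u − r⁴ sin²2θ/(4u^{3/2}),  u = L² − r² sin²θ = 0.00320154 m².
Substituting r = 0.0228 m, L = 0.0608 m, θ = 77.4°: d²x/dθ² = +0.0032717 m.
a = ω²·d²x/dθ² = (306)²·(+0.0032717) = +306.33 m/s²;  |a| = 306.33 m/s².

306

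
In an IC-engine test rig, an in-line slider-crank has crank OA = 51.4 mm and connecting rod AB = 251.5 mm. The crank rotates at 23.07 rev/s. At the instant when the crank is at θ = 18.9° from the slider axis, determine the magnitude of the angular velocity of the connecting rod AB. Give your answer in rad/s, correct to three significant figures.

28.1

ω = 145 rad/s (converted from 23.07 rev/s).
The rod makes angle φ with the slider axis where L sinφ = r sinθ; differentiating, L cosφ·φ̇ = r ω cosθ.
L cosφ = √(L² − r² sin²θ) = 0.25095 m.
|ω_rod| = r ω |cosθ| / √(L² − r² sin²θ) = 0.0514·145·0.94609/0.25095 = 28.089 rad/s.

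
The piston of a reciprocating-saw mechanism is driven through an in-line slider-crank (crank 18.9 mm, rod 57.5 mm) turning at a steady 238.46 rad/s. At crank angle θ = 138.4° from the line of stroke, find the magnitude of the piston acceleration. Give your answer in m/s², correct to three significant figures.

ω = 238.5 rad/s
x(θ) = r cosθ + √(L² − r² sin²θ); with ω constant, a = ω²·d²x/dθ².
d²x/dθ² = −r cosθ − r²(cos2θ)/√u − r⁴ sin²2θ/(4u^{3/2}),  u = L² − r² sin²θ = 0.00314879 m².
Substituting r = 0.0189 m, L = 0.0575 m, θ = 138.4°: d²x/dθ² = +0.013202 m.
a = ω²·d²x/dθ² = (238.5)²·(+0.013202) = +750.69 m/s²;  |a| = 750.69 m/s².

751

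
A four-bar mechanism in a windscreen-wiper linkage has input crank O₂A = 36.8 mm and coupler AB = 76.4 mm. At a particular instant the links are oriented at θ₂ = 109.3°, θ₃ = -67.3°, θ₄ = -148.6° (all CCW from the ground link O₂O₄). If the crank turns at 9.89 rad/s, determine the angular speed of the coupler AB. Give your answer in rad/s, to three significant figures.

ω₂ = 9.89 rad/s
Differentiating the loop-closure r₂e^{iθ₂}+r₃e^{iθ₃}=r₁+r₄e^{iθ₄} gives r₂ω₂e^{iθ₂}+r₃ω₃e^{iθ₃}=r₄ω₄e^{iθ₄}.
Eliminating the other unknown: ω₃ = r₂ω₂ sin(θ₄−θ₂) / [r₃ sin(θ₃−θ₄)].
Numerator sine = +0.97778; denominator sine = +0.98849.
Result = 0.0368·9.89·(+0.97778) / (0.0764·(+0.98849)) = +4.7122 rad/s; magnitude 4.7122 rad/s.

4.71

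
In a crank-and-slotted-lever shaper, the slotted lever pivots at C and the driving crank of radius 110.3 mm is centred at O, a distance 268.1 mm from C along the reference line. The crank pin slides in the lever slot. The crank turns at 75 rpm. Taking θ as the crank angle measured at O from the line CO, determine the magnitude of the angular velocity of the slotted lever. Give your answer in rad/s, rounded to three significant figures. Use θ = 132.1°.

ω = 7.854 rad/s (from 75 rpm).
Crank pin A relative to C: A = (d + r cosθ, r sinθ); lever angle φ = atan2(r sinθ, d + r cosθ).
Differentiating tanφ: φ̇ = rω(d cosθ + r)/(d² + r² + 2dr cosθ).
d² + r² + 2dr cosθ = |CA|² = 0.0443928 m²;  d cosθ + r = -0.069441 m.
|ω_lever| = |0.1103·7.854·-0.069441| / 0.0443928 = 1.3551 rad/s.

1.36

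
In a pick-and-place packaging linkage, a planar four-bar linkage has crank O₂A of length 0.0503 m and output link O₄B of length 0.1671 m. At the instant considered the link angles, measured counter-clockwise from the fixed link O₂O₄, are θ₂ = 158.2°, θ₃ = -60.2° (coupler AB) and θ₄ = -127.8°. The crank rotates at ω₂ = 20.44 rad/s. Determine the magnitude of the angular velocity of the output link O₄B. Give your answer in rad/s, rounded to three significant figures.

ω₂ = 20.44 rad/s
Differentiating the loop-closure r₂e^{iθ₂}+r₃e^{iθ₃}=r₁+r₄e^{iθ₄} gives r₂ω₂e^{iθ₂}+r₃ω₃e^{iθ₃}=r₄ω₄e^{iθ₄}.
Eliminating the other unknown: ω₄ = r₂ω₂ sin(θ₂−θ₃) / [r₄ sin(θ₄−θ₃)].
Numerator sine = -0.62115; denominator sine = -0.92455.
Result = 0.0503·20.44·(-0.62115) / (0.1671·(-0.92455)) = +4.1337 rad/s; magnitude 4.1337 rad/s.

4.13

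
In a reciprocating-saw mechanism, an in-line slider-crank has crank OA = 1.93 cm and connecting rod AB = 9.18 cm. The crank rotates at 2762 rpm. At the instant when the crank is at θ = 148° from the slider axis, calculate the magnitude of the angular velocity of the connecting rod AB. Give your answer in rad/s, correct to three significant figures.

51.9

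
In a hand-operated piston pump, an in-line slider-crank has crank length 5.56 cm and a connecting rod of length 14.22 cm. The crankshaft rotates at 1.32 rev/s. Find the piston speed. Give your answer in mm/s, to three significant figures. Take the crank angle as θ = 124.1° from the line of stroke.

ω = 2π·1.32 = 8.294 rad/s
For an in-line slider-crank, x = r cosθ + √(L² − r² sin²θ), so v = −rω sinθ·[1 + r cosθ/√(L² − r² sin²θ)].
With r = 0.0556 m, L = 0.1422 m, θ = 124.1°: √(L² − r² sin²θ) = 0.13454 m.
v = −0.0556·8.294·0.82806·[1 + 0.0556·-0.56064/0.13454] = -0.29338 m/s.
|v| = 0.29338 m/s = 293.38 mm/s.

293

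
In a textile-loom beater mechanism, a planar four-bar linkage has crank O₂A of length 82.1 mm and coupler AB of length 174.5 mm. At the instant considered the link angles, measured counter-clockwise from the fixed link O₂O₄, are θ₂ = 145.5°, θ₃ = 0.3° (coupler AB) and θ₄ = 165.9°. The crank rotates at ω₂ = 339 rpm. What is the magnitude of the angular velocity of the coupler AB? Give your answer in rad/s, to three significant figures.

23.4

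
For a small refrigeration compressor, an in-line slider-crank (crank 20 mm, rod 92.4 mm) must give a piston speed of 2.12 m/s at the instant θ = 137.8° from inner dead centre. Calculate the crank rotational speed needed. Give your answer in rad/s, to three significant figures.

188

For an in-line slider-crank, |v_piston| = rω|sinθ|·[1 + r cosθ/√(L² − r² sin²θ)].
With r = 0.02 m, L = 0.0924 m, θ = 137.8°: the bracketed kinematic factor |dx/dθ| = 0.011257 m.
ω = v/|dx/dθ| = 2.12/0.011257 = 188.33 rad/s.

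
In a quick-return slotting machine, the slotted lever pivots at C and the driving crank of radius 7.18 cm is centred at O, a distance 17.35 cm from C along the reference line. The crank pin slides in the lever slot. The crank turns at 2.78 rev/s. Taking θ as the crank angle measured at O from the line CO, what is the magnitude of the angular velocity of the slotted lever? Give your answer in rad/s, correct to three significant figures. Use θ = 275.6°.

2.95

ω = 17.47 rad/s (from 2.78 rev/s).
Crank pin A relative to C: A = (d + r cosθ, r sinθ); lever angle φ = atan2(r sinθ, d + r cosθ).
Differentiating tanφ: φ̇ = rω(d cosθ + r)/(d² + r² + 2dr cosθ).
d² + r² + 2dr cosθ = |CA|² = 0.0376887 m²;  d cosθ + r = +0.088731 m.
|ω_lever| = |0.0718·17.47·+0.088731| / 0.0376887 = 2.9526 rad/s.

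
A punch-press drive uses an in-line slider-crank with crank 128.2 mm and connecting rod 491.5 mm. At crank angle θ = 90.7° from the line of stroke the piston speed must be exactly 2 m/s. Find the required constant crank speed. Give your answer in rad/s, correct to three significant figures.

For an in-line slider-crank, |v_piston| = rω|sinθ|·[1 + r cosθ/√(L² − r² sin²θ)].
With r = 0.1282 m, L = 0.4915 m, θ = 90.7°: the bracketed kinematic factor |dx/dθ| = 0.12777 m.
ω = v/|dx/dθ| = 2/0.12777 = 15.653 rad/s.

15.7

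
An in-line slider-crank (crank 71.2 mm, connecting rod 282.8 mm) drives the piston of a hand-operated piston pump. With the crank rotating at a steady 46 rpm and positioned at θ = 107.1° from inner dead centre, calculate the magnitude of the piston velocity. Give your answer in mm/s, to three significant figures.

303

ω = 2π·46/60 = 4.817 rad/s
For an in-line slider-crank, x = r cosθ + √(L² − r² sin²θ), so v = −rω sinθ·[1 + r cosθ/√(L² − r² sin²θ)].
With r = 0.0712 m, L = 0.2828 m, θ = 107.1°: √(L² − r² sin²θ) = 0.27449 m.
v = −0.0712·4.817·0.95579·[1 + 0.0712·-0.29404/0.27449] = -0.30281 m/s.
|v| = 0.30281 m/s = 302.81 mm/s.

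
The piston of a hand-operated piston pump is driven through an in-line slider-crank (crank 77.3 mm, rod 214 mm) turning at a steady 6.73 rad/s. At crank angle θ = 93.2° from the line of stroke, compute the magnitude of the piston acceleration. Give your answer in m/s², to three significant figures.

1.54

ω = 6.73 rad/s
x(θ) = r cosθ + √(L² − r² sin²θ); with ω constant, a = ω²·d²x/dθ².
d²x/dθ² = −r cosθ − r²(cos2θ)/√u − r⁴ sin²2θ/(4u^{3/2}),  u = L² − r² sin²θ = 0.0398393 m².
Substituting r = 0.0773 m, L = 0.214 m, θ = 93.2°: d²x/dθ² = +0.034051 m.
a = ω²·d²x/dθ² = (6.73)²·(+0.034051) = +1.5423 m/s²;  |a| = 1.5423 m/s².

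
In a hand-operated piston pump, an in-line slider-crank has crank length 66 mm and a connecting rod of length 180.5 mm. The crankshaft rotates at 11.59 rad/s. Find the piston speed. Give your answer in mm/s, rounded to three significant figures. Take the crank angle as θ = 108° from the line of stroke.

640

ω = 11.59 rad/s
For an in-line slider-crank, x = r cosθ + √(L² − r² sin²θ), so v = −rω sinθ·[1 + r cosθ/√(L² − r² sin²θ)].
With r = 0.066 m, L = 0.1805 m, θ = 108°: √(L² − r² sin²θ) = 0.16923 m.
v = −0.066·11.59·0.95106·[1 + 0.066·-0.30902/0.16923] = -0.63983 m/s.
|v| = 0.63983 m/s = 639.83 mm/s.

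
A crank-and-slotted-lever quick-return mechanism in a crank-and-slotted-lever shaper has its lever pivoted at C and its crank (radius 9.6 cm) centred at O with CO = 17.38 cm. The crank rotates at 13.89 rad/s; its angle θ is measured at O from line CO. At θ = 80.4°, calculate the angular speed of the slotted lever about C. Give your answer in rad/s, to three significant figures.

3.70

ω = 13.89 rad/s
Crank pin A relative to C: A = (d + r cosθ, r sinθ); lever angle φ = atan2(r sinθ, d + r cosθ).
Differentiating tanφ: φ̇ = rω(d cosθ + r)/(d² + r² + 2dr cosθ).
d² + r² + 2dr cosθ = |CA|² = 0.0449874 m²;  d cosθ + r = +0.12498 m.
|ω_lever| = |0.096·13.89·+0.12498| / 0.0449874 = 3.7046 rad/s.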